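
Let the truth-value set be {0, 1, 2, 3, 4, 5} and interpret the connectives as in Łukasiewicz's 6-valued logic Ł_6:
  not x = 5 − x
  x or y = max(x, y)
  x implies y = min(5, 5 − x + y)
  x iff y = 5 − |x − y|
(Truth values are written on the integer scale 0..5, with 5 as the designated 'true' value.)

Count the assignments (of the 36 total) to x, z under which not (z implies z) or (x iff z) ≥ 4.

16

value 5: 6 assignments (counts)
value 4: 10 assignments (counts)
value 3: 8 assignments
value 2: 6 assignments
value 1: 4 assignments
value 0: 2 assignments
So 16 of the 36 assignments meet the threshold.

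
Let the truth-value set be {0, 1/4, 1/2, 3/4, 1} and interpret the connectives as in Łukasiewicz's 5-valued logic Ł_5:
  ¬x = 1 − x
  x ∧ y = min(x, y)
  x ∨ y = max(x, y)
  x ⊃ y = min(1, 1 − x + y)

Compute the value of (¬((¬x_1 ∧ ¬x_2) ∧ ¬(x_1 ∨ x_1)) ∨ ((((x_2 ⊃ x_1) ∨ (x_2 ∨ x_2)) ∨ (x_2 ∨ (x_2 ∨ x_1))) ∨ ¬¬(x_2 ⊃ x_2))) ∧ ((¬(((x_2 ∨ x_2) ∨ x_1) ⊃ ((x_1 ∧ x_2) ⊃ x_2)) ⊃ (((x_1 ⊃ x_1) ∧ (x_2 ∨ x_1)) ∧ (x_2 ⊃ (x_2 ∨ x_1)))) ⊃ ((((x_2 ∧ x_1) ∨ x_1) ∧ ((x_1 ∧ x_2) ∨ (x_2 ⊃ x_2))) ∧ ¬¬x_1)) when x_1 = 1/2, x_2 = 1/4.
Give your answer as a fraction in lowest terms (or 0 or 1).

¬x_1 = ¬1/2 = 1/2
¬x_2 = ¬1/4 = 3/4
¬x_1 ∧ ¬x_2 = 1/2 ∧ 3/4 = 1/2
x_1 ∨ x_1 = 1/2 ∨ 1/2 = 1/2
¬(x_1 ∨ x_1) = ¬1/2 = 1/2
(¬x_1 ∧ ¬x_2) ∧ ¬(x_1 ∨ x_1) = 1/2 ∧ 1/2 = 1/2
¬((¬x_1 ∧ ¬x_2) ∧ ¬(x_1 ∨ x_1)) = ¬1/2 = 1/2
x_2 ⊃ x_1 = 1/4 ⊃ 1/2 = 1
x_2 ∨ x_2 = 1/4 ∨ 1/4 = 1/4
(x_2 ⊃ x_1) ∨ (x_2 ∨ x_2) = 1 ∨ 1/4 = 1
x_2 ∨ x_1 = 1/4 ∨ 1/2 = 1/2
x_2 ∨ (x_2 ∨ x_1) = 1/4 ∨ 1/2 = 1/2
((x_2 ⊃ x_1) ∨ (x_2 ∨ x_2)) ∨ (x_2 ∨ (x_2 ∨ x_1)) = 1 ∨ 1/2 = 1
x_2 ⊃ x_2 = 1/4 ⊃ 1/4 = 1
¬(x_2 ⊃ x_2) = ¬1 = 0
¬¬(x_2 ⊃ x_2) = ¬0 = 1
(((x_2 ⊃ x_1) ∨ (x_2 ∨ x_2)) ∨ (x_2 ∨ (x_2 ∨ x_1))) ∨ ¬¬(x_2 ⊃ x_2) = 1 ∨ 1 = 1
¬((¬x_1 ∧ ¬x_2) ∧ ¬(x_1 ∨ x_1)) ∨ ((((x_2 ⊃ x_1) ∨ (x_2 ∨ x_2)) ∨ (x_2 ∨ (x_2 ∨ x_1))) ∨ ¬¬(x_2 ⊃ x_2)) = 1/2 ∨ 1 = 1
x_2 ∨ x_2 = 1/4 ∨ 1/4 = 1/4
(x_2 ∨ x_2) ∨ x_1 = 1/4 ∨ 1/2 = 1/2
x_1 ∧ x_2 = 1/2 ∧ 1/4 = 1/4
(x_1 ∧ x_2) ⊃ x_2 = 1/4 ⊃ 1/4 = 1
((x_2 ∨ x_2) ∨ x_1) ⊃ ((x_1 ∧ x_2) ⊃ x_2) = 1/2 ⊃ 1 = 1
¬(((x_2 ∨ x_2) ∨ x_1) ⊃ ((x_1 ∧ x_2) ⊃ x_2)) = ¬1 = 0
x_1 ⊃ x_1 = 1/2 ⊃ 1/2 = 1
x_2 ∨ x_1 = 1/4 ∨ 1/2 = 1/2
(x_1 ⊃ x_1) ∧ (x_2 ∨ x_1) = 1 ∧ 1/2 = 1/2
x_2 ∨ x_1 = 1/4 ∨ 1/2 = 1/2
x_2 ⊃ (x_2 ∨ x_1) = 1/4 ⊃ 1/2 = 1
((x_1 ⊃ x_1) ∧ (x_2 ∨ x_1)) ∧ (x_2 ⊃ (x_2 ∨ x_1)) = 1/2 ∧ 1 = 1/2
¬(((x_2 ∨ x_2) ∨ x_1) ⊃ ((x_1 ∧ x_2) ⊃ x_2)) ⊃ (((x_1 ⊃ x_1) ∧ (x_2 ∨ x_1)) ∧ (x_2 ⊃ (x_2 ∨ x_1))) = 0 ⊃ 1/2 = 1
x_2 ∧ x_1 = 1/4 ∧ 1/2 = 1/4
(x_2 ∧ x_1) ∨ x_1 = 1/4 ∨ 1/2 = 1/2
x_1 ∧ x_2 = 1/2 ∧ 1/4 = 1/4
x_2 ⊃ x_2 = 1/4 ⊃ 1/4 = 1
(x_1 ∧ x_2) ∨ (x_2 ⊃ x_2) = 1/4 ∨ 1 = 1
((x_2 ∧ x_1) ∨ x_1) ∧ ((x_1 ∧ x_2) ∨ (x_2 ⊃ x_2)) = 1/2 ∧ 1 = 1/2
¬x_1 = ¬1/2 = 1/2
¬¬x_1 = ¬1/2 = 1/2
(((x_2 ∧ x_1) ∨ x_1) ∧ ((x_1 ∧ x_2) ∨ (x_2 ⊃ x_2))) ∧ ¬¬x_1 = 1/2 ∧ 1/2 = 1/2
(¬(((x_2 ∨ x_2) ∨ x_1) ⊃ ((x_1 ∧ x_2) ⊃ x_2)) ⊃ (((x_1 ⊃ x_1) ∧ (x_2 ∨ x_1)) ∧ (x_2 ⊃ (x_2 ∨ x_1)))) ⊃ ((((x_2 ∧ x_1) ∨ x_1) ∧ ((x_1 ∧ x_2) ∨ (x_2 ⊃ x_2))) ∧ ¬¬x_1) = 1 ⊃ 1/2 = 1/2
(¬((¬x_1 ∧ ¬x_2) ∧ ¬(x_1 ∨ x_1)) ∨ ((((x_2 ⊃ x_1) ∨ (x_2 ∨ x_2)) ∨ (x_2 ∨ (x_2 ∨ x_1))) ∨ ¬¬(x_2 ⊃ x_2))) ∧ ((¬(((x_2 ∨ x_2) ∨ x_1) ⊃ ((x_1 ∧ x_2) ⊃ x_2)) ⊃ (((x_1 ⊃ x_1) ∧ (x_2 ∨ x_1)) ∧ (x_2 ⊃ (x_2 ∨ x_1)))) ⊃ ((((x_2 ∧ x_1) ∨ x_1) ∧ ((x_1 ∧ x_2) ∨ (x_2 ⊃ x_2))) ∧ ¬¬x_1)) = 1 ∧ 1/2 = 1/2

1/2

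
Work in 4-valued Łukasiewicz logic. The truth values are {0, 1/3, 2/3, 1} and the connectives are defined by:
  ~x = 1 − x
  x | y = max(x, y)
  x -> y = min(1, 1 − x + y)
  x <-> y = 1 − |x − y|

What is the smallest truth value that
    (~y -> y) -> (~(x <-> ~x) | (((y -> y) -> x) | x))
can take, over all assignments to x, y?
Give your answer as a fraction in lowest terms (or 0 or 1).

Take x = 1/3, y = 2/3:
~y = ~2/3 = 1/3
~y -> y = 1/3 -> 2/3 = 1
~x = ~1/3 = 2/3
x <-> ~x = 1/3 <-> 2/3 = 2/3
~(x <-> ~x) = ~2/3 = 1/3
y -> y = 2/3 -> 2/3 = 1
(y -> y) -> x = 1 -> 1/3 = 1/3
((y -> y) -> x) | x = 1/3 | 1/3 = 1/3
~(x <-> ~x) | (((y -> y) -> x) | x) = 1/3 | 1/3 = 1/3
(~y -> y) -> (~(x <-> ~x) | (((y -> y) -> x) | x)) = 1 -> 1/3 = 1/3
No assignment yields a value below 1/3, so this is the minimum.

1/3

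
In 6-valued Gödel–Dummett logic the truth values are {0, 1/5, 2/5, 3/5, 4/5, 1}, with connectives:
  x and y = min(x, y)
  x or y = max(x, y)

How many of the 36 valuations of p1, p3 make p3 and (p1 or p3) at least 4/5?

12

value 1: 6 assignments (counts)
value 4/5: 6 assignments (counts)
value 3/5: 6 assignments
value 2/5: 6 assignments
value 1/5: 6 assignments
value 0: 6 assignments
So 12 of the 36 assignments meet the threshold.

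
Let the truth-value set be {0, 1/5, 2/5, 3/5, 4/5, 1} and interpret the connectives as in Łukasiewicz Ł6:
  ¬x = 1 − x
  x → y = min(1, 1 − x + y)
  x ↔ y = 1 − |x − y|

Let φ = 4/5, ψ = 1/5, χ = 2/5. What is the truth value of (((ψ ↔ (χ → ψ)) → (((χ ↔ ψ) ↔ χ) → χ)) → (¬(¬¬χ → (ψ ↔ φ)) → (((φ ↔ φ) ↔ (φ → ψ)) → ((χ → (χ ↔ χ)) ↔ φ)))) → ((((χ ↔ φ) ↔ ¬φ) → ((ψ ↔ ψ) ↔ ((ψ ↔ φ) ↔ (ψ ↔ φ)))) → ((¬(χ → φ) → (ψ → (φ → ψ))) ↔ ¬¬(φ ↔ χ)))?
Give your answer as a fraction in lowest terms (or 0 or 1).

3/5

χ → ψ = 2/5 → 1/5 = 4/5
ψ ↔ (χ → ψ) = 1/5 ↔ 4/5 = 2/5
χ ↔ ψ = 2/5 ↔ 1/5 = 4/5
(χ ↔ ψ) ↔ χ = 4/5 ↔ 2/5 = 3/5
((χ ↔ ψ) ↔ χ) → χ = 3/5 → 2/5 = 4/5
(ψ ↔ (χ → ψ)) → (((χ ↔ ψ) ↔ χ) → χ) = 2/5 → 4/5 = 1
¬χ = ¬2/5 = 3/5
¬¬χ = ¬3/5 = 2/5
ψ ↔ φ = 1/5 ↔ 4/5 = 2/5
¬¬χ → (ψ ↔ φ) = 2/5 → 2/5 = 1
¬(¬¬χ → (ψ ↔ φ)) = ¬1 = 0
φ ↔ φ = 4/5 ↔ 4/5 = 1
φ → ψ = 4/5 → 1/5 = 2/5
(φ ↔ φ) ↔ (φ → ψ) = 1 ↔ 2/5 = 2/5
χ ↔ χ = 2/5 ↔ 2/5 = 1
χ → (χ ↔ χ) = 2/5 → 1 = 1
(χ → (χ ↔ χ)) ↔ φ = 1 ↔ 4/5 = 4/5
((φ ↔ φ) ↔ (φ → ψ)) → ((χ → (χ ↔ χ)) ↔ φ) = 2/5 → 4/5 = 1
¬(¬¬χ → (ψ ↔ φ)) → (((φ ↔ φ) ↔ (φ → ψ)) → ((χ → (χ ↔ χ)) ↔ φ)) = 0 → 1 = 1
((ψ ↔ (χ → ψ)) → (((χ ↔ ψ) ↔ χ) → χ)) → (¬(¬¬χ → (ψ ↔ φ)) → (((φ ↔ φ) ↔ (φ → ψ)) → ((χ → (χ ↔ χ)) ↔ φ))) = 1 → 1 = 1
χ ↔ φ = 2/5 ↔ 4/5 = 3/5
¬φ = ¬4/5 = 1/5
(χ ↔ φ) ↔ ¬φ = 3/5 ↔ 1/5 = 3/5
ψ ↔ ψ = 1/5 ↔ 1/5 = 1
ψ ↔ φ = 1/5 ↔ 4/5 = 2/5
ψ ↔ φ = 1/5 ↔ 4/5 = 2/5
(ψ ↔ φ) ↔ (ψ ↔ φ) = 2/5 ↔ 2/5 = 1
(ψ ↔ ψ) ↔ ((ψ ↔ φ) ↔ (ψ ↔ φ)) = 1 ↔ 1 = 1
((χ ↔ φ) ↔ ¬φ) → ((ψ ↔ ψ) ↔ ((ψ ↔ φ) ↔ (ψ ↔ φ))) = 3/5 → 1 = 1
χ → φ = 2/5 → 4/5 = 1
¬(χ → φ) = ¬1 = 0
φ → ψ = 4/5 → 1/5 = 2/5
ψ → (φ → ψ) = 1/5 → 2/5 = 1
¬(χ → φ) → (ψ → (φ → ψ)) = 0 → 1 = 1
φ ↔ χ = 4/5 ↔ 2/5 = 3/5
¬(φ ↔ χ) = ¬3/5 = 2/5
¬¬(φ ↔ χ) = ¬2/5 = 3/5
(¬(χ → φ) → (ψ → (φ → ψ))) ↔ ¬¬(φ ↔ χ) = 1 ↔ 3/5 = 3/5
(((χ ↔ φ) ↔ ¬φ) → ((ψ ↔ ψ) ↔ ((ψ ↔ φ) ↔ (ψ ↔ φ)))) → ((¬(χ → φ) → (ψ → (φ → ψ))) ↔ ¬¬(φ ↔ χ)) = 1 → 3/5 = 3/5
(((ψ ↔ (χ → ψ)) → (((χ ↔ ψ) ↔ χ) → χ)) → (¬(¬¬χ → (ψ ↔ φ)) → (((φ ↔ φ) ↔ (φ → ψ)) → ((χ → (χ ↔ χ)) ↔ φ)))) → ((((χ ↔ φ) ↔ ¬φ) → ((ψ ↔ ψ) ↔ ((ψ ↔ φ) ↔ (ψ ↔ φ)))) → ((¬(χ → φ) → (ψ → (φ → ψ))) ↔ ¬¬(φ ↔ χ))) = 1 → 3/5 = 3/5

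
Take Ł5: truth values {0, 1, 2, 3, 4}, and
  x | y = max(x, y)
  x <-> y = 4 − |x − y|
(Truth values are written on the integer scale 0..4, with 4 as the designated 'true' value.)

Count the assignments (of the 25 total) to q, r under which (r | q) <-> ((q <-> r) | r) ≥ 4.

11

value 4: 11 assignments (counts)
value 3: 5 assignments
value 2: 5 assignments
value 1: 2 assignments
value 0: 2 assignments
So 11 of the 25 assignments meet the threshold.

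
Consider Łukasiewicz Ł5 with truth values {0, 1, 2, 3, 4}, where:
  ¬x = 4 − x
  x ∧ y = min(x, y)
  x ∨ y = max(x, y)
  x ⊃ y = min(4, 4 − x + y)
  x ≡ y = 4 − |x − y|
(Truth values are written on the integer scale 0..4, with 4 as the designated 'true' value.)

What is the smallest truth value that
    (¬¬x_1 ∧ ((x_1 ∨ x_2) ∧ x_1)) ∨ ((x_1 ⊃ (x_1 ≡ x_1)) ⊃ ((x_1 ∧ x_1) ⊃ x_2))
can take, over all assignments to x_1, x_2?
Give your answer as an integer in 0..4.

Take x_1 = 2, x_2 = 0:
¬x_1 = ¬2 = 2
¬¬x_1 = ¬2 = 2
x_1 ∨ x_2 = 2 ∨ 0 = 2
(x_1 ∨ x_2) ∧ x_1 = 2 ∧ 2 = 2
¬¬x_1 ∧ ((x_1 ∨ x_2) ∧ x_1) = 2 ∧ 2 = 2
x_1 ≡ x_1 = 2 ≡ 2 = 4
x_1 ⊃ (x_1 ≡ x_1) = 2 ⊃ 4 = 4
x_1 ∧ x_1 = 2 ∧ 2 = 2
(x_1 ∧ x_1) ⊃ x_2 = 2 ⊃ 0 = 2
(x_1 ⊃ (x_1 ≡ x_1)) ⊃ ((x_1 ∧ x_1) ⊃ x_2) = 4 ⊃ 2 = 2
(¬¬x_1 ∧ ((x_1 ∨ x_2) ∧ x_1)) ∨ ((x_1 ⊃ (x_1 ≡ x_1)) ⊃ ((x_1 ∧ x_1) ⊃ x_2)) = 2 ∨ 2 = 2
No assignment yields a value below 2, so this is the minimum.

2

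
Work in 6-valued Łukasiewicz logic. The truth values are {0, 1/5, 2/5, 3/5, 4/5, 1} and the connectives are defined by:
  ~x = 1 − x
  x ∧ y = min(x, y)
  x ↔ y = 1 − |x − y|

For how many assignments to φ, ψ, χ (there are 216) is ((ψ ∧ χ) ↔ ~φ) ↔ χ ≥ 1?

value 1: 45 assignments (counts)
value 4/5: 66 assignments
value 3/5: 46 assignments
value 2/5: 34 assignments
value 1/5: 17 assignments
value 0: 8 assignments
So 45 of the 216 assignments meet the threshold.

45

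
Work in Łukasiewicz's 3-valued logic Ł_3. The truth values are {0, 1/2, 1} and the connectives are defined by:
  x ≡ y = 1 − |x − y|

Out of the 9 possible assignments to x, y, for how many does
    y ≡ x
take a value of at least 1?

3

x = 0, y = 0 ↦ 1  ≥
x = 0, y = 1/2 ↦ 1/2  <
x = 0, y = 1 ↦ 0  <
x = 1/2, y = 0 ↦ 1/2  <
x = 1/2, y = 1/2 ↦ 1  ≥
x = 1/2, y = 1 ↦ 1/2  <
x = 1, y = 0 ↦ 0  <
x = 1, y = 1/2 ↦ 1/2  <
x = 1, y = 1 ↦ 1  ≥
So 3 of the 9 assignments meet the threshold.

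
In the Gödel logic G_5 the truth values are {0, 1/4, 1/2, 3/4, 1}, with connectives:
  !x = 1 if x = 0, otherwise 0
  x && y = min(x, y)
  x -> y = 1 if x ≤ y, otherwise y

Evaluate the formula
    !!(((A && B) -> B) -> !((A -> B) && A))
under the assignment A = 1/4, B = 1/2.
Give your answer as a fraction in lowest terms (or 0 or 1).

A && B = 1/4 && 1/2 = 1/4
(A && B) -> B = 1/4 -> 1/2 = 1
A -> B = 1/4 -> 1/2 = 1
(A -> B) && A = 1 && 1/4 = 1/4
!((A -> B) && A) = !1/4 = 0
((A && B) -> B) -> !((A -> B) && A) = 1 -> 0 = 0
!(((A && B) -> B) -> !((A -> B) && A)) = !0 = 1
!!(((A && B) -> B) -> !((A -> B) && A)) = !1 = 0

0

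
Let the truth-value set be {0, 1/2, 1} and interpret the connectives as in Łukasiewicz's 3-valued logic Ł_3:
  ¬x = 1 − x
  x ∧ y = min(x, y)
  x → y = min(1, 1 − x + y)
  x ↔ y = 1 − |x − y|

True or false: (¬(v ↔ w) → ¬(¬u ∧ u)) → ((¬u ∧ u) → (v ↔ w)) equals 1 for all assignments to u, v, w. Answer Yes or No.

At u = 1, v = 0, w = 1/2, for instance:
v ↔ w = 0 ↔ 1/2 = 1/2
¬(v ↔ w) = ¬1/2 = 1/2
¬u = ¬1 = 0
¬u ∧ u = 0 ∧ 1 = 0
¬(¬u ∧ u) = ¬0 = 1
¬(v ↔ w) → ¬(¬u ∧ u) = 1/2 → 1 = 1
(¬u ∧ u) → (v ↔ w) = 0 → 1/2 = 1
(¬(v ↔ w) → ¬(¬u ∧ u)) → ((¬u ∧ u) → (v ↔ w)) = 1 → 1 = 1
and checking the remaining 26 assignments likewise gives ≥ 1 in every case.

Yes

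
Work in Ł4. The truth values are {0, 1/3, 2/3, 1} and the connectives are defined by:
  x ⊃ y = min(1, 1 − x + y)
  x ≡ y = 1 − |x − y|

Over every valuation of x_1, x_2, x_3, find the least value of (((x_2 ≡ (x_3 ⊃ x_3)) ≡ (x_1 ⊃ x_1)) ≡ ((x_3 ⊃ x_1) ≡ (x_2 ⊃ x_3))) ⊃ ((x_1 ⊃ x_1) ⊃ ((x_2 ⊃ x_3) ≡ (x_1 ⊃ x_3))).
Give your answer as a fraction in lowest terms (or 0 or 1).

Take x_1 = 0, x_2 = 2/3, x_3 = 0:
x_3 ⊃ x_3 = 0 ⊃ 0 = 1
x_2 ≡ (x_3 ⊃ x_3) = 2/3 ≡ 1 = 2/3
x_1 ⊃ x_1 = 0 ⊃ 0 = 1
(x_2 ≡ (x_3 ⊃ x_3)) ≡ (x_1 ⊃ x_1) = 2/3 ≡ 1 = 2/3
x_3 ⊃ x_1 = 0 ⊃ 0 = 1
x_2 ⊃ x_3 = 2/3 ⊃ 0 = 1/3
(x_3 ⊃ x_1) ≡ (x_2 ⊃ x_3) = 1 ≡ 1/3 = 1/3
((x_2 ≡ (x_3 ⊃ x_3)) ≡ (x_1 ⊃ x_1)) ≡ ((x_3 ⊃ x_1) ≡ (x_2 ⊃ x_3)) = 2/3 ≡ 1/3 = 2/3
x_1 ⊃ x_1 = 0 ⊃ 0 = 1
x_2 ⊃ x_3 = 2/3 ⊃ 0 = 1/3
x_1 ⊃ x_3 = 0 ⊃ 0 = 1
(x_2 ⊃ x_3) ≡ (x_1 ⊃ x_3) = 1/3 ≡ 1 = 1/3
(x_1 ⊃ x_1) ⊃ ((x_2 ⊃ x_3) ≡ (x_1 ⊃ x_3)) = 1 ⊃ 1/3 = 1/3
(((x_2 ≡ (x_3 ⊃ x_3)) ≡ (x_1 ⊃ x_1)) ≡ ((x_3 ⊃ x_1) ≡ (x_2 ⊃ x_3))) ⊃ ((x_1 ⊃ x_1) ⊃ ((x_2 ⊃ x_3) ≡ (x_1 ⊃ x_3))) = 2/3 ⊃ 1/3 = 2/3
No assignment yields a value below 2/3, so this is the minimum.

2/3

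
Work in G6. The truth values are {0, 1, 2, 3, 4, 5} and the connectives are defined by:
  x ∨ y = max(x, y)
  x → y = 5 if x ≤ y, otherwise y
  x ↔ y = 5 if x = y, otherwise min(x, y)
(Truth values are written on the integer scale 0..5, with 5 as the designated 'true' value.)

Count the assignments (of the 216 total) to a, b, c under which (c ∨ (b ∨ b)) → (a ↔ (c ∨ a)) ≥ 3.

144

value 5: 126 assignments (counts)
value 4: 6 assignments (counts)
value 3: 12 assignments (counts)
value 2: 18 assignments
value 1: 24 assignments
value 0: 30 assignments
So 144 of the 216 assignments meet the threshold.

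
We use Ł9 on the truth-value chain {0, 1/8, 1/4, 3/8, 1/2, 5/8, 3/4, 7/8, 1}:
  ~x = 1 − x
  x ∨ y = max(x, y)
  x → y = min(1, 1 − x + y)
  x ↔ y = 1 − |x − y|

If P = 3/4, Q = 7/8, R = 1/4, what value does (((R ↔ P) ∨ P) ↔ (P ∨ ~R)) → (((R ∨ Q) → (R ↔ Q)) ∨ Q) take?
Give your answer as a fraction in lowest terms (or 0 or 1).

R ↔ P = 1/4 ↔ 3/4 = 1/2
(R ↔ P) ∨ P = 1/2 ∨ 3/4 = 3/4
~R = ~1/4 = 3/4
P ∨ ~R = 3/4 ∨ 3/4 = 3/4
((R ↔ P) ∨ P) ↔ (P ∨ ~R) = 3/4 ↔ 3/4 = 1
R ∨ Q = 1/4 ∨ 7/8 = 7/8
R ↔ Q = 1/4 ↔ 7/8 = 3/8
(R ∨ Q) → (R ↔ Q) = 7/8 → 3/8 = 1/2
((R ∨ Q) → (R ↔ Q)) ∨ Q = 1/2 ∨ 7/8 = 7/8
(((R ↔ P) ∨ P) ↔ (P ∨ ~R)) → (((R ∨ Q) → (R ↔ Q)) ∨ Q) = 1 → 7/8 = 7/8

7/8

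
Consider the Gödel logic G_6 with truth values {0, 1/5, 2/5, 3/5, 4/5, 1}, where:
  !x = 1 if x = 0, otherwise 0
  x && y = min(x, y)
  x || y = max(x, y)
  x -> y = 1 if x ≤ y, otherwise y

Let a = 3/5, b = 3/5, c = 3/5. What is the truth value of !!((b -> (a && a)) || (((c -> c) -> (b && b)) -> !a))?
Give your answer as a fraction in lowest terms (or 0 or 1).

a && a = 3/5 && 3/5 = 3/5
b -> (a && a) = 3/5 -> 3/5 = 1
c -> c = 3/5 -> 3/5 = 1
b && b = 3/5 && 3/5 = 3/5
(c -> c) -> (b && b) = 1 -> 3/5 = 3/5
!a = !3/5 = 0
((c -> c) -> (b && b)) -> !a = 3/5 -> 0 = 0
(b -> (a && a)) || (((c -> c) -> (b && b)) -> !a) = 1 || 0 = 1
!((b -> (a && a)) || (((c -> c) -> (b && b)) -> !a)) = !1 = 0
!!((b -> (a && a)) || (((c -> c) -> (b && b)) -> !a)) = !0 = 1

1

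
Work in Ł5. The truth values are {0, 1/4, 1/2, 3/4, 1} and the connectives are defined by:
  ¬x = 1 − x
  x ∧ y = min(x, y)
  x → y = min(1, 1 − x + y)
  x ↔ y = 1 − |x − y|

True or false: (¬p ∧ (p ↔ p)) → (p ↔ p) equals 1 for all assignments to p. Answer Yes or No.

Yes

p = 0 ↦ 1
p = 1/4 ↦ 1
p = 1/2 ↦ 1
p = 3/4 ↦ 1
p = 1 ↦ 1
Every assignment gives a value ≥ 1.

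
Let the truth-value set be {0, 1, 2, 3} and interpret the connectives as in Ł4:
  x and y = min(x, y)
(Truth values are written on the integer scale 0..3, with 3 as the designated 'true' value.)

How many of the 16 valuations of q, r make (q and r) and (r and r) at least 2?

q = 0, r = 0 ↦ 0  <
q = 0, r = 1 ↦ 0  <
q = 0, r = 2 ↦ 0  <
q = 0, r = 3 ↦ 0  <
q = 1, r = 0 ↦ 0  <
q = 1, r = 1 ↦ 1  <
q = 1, r = 2 ↦ 1  <
q = 1, r = 3 ↦ 1  <
q = 2, r = 0 ↦ 0  <
q = 2, r = 1 ↦ 1  <
q = 2, r = 2 ↦ 2  ≥
q = 2, r = 3 ↦ 2  ≥
q = 3, r = 0 ↦ 0  <
q = 3, r = 1 ↦ 1  <
q = 3, r = 2 ↦ 2  ≥
q = 3, r = 3 ↦ 3  ≥
So 4 of the 16 assignments meet the threshold.

4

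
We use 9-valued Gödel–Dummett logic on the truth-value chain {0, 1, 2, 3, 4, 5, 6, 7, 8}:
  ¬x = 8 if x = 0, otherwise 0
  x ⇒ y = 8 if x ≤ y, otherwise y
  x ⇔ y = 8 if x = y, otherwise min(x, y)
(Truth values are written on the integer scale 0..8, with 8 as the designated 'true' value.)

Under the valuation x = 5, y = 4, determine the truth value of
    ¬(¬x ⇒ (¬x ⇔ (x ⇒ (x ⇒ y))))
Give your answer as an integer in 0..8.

¬x = ¬5 = 0
¬x = ¬5 = 0
x ⇒ y = 5 ⇒ 4 = 4
x ⇒ (x ⇒ y) = 5 ⇒ 4 = 4
¬x ⇔ (x ⇒ (x ⇒ y)) = 0 ⇔ 4 = 0
¬x ⇒ (¬x ⇔ (x ⇒ (x ⇒ y))) = 0 ⇒ 0 = 8
¬(¬x ⇒ (¬x ⇔ (x ⇒ (x ⇒ y)))) = ¬8 = 0

0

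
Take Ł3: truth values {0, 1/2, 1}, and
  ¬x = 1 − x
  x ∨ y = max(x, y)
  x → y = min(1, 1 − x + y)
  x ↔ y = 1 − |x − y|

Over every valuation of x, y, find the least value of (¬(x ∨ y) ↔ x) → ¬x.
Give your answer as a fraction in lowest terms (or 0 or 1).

1/2

Take x = 1/2, y = 0:
x ∨ y = 1/2 ∨ 0 = 1/2
¬(x ∨ y) = ¬1/2 = 1/2
¬(x ∨ y) ↔ x = 1/2 ↔ 1/2 = 1
¬x = ¬1/2 = 1/2
(¬(x ∨ y) ↔ x) → ¬x = 1 → 1/2 = 1/2
No assignment yields a value below 1/2, so this is the minimum.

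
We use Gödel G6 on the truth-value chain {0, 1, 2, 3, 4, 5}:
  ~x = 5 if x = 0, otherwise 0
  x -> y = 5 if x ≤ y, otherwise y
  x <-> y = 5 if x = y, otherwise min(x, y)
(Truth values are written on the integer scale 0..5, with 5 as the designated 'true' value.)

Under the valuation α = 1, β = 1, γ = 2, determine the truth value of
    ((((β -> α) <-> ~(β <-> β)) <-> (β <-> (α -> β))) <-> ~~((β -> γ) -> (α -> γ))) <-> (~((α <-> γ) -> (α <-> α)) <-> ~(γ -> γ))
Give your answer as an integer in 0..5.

β -> α = 1 -> 1 = 5
β <-> β = 1 <-> 1 = 5
~(β <-> β) = ~5 = 0
(β -> α) <-> ~(β <-> β) = 5 <-> 0 = 0
α -> β = 1 -> 1 = 5
β <-> (α -> β) = 1 <-> 5 = 1
((β -> α) <-> ~(β <-> β)) <-> (β <-> (α -> β)) = 0 <-> 1 = 0
β -> γ = 1 -> 2 = 5
α -> γ = 1 -> 2 = 5
(β -> γ) -> (α -> γ) = 5 -> 5 = 5
~((β -> γ) -> (α -> γ)) = ~5 = 0
~~((β -> γ) -> (α -> γ)) = ~0 = 5
(((β -> α) <-> ~(β <-> β)) <-> (β <-> (α -> β))) <-> ~~((β -> γ) -> (α -> γ)) = 0 <-> 5 = 0
α <-> γ = 1 <-> 2 = 1
α <-> α = 1 <-> 1 = 5
(α <-> γ) -> (α <-> α) = 1 -> 5 = 5
~((α <-> γ) -> (α <-> α)) = ~5 = 0
γ -> γ = 2 -> 2 = 5
~(γ -> γ) = ~5 = 0
~((α <-> γ) -> (α <-> α)) <-> ~(γ -> γ) = 0 <-> 0 = 5
((((β -> α) <-> ~(β <-> β)) <-> (β <-> (α -> β))) <-> ~~((β -> γ) -> (α -> γ))) <-> (~((α <-> γ) -> (α <-> α)) <-> ~(γ -> γ)) = 0 <-> 5 = 0

0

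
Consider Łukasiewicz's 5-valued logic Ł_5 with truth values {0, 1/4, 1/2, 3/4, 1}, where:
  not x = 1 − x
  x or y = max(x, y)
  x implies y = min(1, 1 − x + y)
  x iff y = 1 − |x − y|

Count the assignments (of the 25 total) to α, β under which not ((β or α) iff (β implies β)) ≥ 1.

1

value 1: 1 assignment (counts)
value 3/4: 3 assignments
value 1/2: 5 assignments
value 1/4: 7 assignments
value 0: 9 assignments
So 1 of the 25 assignments meets the threshold.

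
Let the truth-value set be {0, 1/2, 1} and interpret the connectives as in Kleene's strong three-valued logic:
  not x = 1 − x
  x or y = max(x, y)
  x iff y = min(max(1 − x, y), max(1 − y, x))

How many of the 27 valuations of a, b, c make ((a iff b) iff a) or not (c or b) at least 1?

value 1: 9 assignments (counts)
value 1/2: 16 assignments
value 0: 2 assignments
So 9 of the 27 assignments meet the threshold.

9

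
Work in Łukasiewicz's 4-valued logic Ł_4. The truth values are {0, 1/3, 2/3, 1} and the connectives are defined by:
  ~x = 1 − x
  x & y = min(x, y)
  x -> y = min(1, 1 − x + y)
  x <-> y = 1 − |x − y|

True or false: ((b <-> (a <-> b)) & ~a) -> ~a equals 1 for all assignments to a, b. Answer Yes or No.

Yes

a = 0, b = 0 ↦ 1
a = 0, b = 1/3 ↦ 1
a = 0, b = 2/3 ↦ 1
a = 0, b = 1 ↦ 1
a = 1/3, b = 0 ↦ 1
a = 1/3, b = 1/3 ↦ 1
a = 1/3, b = 2/3 ↦ 1
a = 1/3, b = 1 ↦ 1
a = 2/3, b = 0 ↦ 1
a = 2/3, b = 1/3 ↦ 1
a = 2/3, b = 2/3 ↦ 1
a = 2/3, b = 1 ↦ 1
a = 1, b = 0 ↦ 1
a = 1, b = 1/3 ↦ 1
a = 1, b = 2/3 ↦ 1
a = 1, b = 1 ↦ 1
Every assignment gives a value ≥ 1.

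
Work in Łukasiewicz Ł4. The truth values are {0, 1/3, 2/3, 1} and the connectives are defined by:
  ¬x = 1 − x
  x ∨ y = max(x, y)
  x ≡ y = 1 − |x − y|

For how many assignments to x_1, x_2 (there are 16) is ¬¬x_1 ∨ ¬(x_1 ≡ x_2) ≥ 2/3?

11

x_1 = 0, x_2 = 0 ↦ 0  <
x_1 = 0, x_2 = 1/3 ↦ 1/3  <
x_1 = 0, x_2 = 2/3 ↦ 2/3  ≥
x_1 = 0, x_2 = 1 ↦ 1  ≥
x_1 = 1/3, x_2 = 0 ↦ 1/3  <
x_1 = 1/3, x_2 = 1/3 ↦ 1/3  <
x_1 = 1/3, x_2 = 2/3 ↦ 1/3  <
x_1 = 1/3, x_2 = 1 ↦ 2/3  ≥
x_1 = 2/3, x_2 = 0 ↦ 2/3  ≥
x_1 = 2/3, x_2 = 1/3 ↦ 2/3  ≥
x_1 = 2/3, x_2 = 2/3 ↦ 2/3  ≥
x_1 = 2/3, x_2 = 1 ↦ 2/3  ≥
x_1 = 1, x_2 = 0 ↦ 1  ≥
x_1 = 1, x_2 = 1/3 ↦ 1  ≥
x_1 = 1, x_2 = 2/3 ↦ 1  ≥
x_1 = 1, x_2 = 1 ↦ 1  ≥
So 11 of the 16 assignments meet the threshold.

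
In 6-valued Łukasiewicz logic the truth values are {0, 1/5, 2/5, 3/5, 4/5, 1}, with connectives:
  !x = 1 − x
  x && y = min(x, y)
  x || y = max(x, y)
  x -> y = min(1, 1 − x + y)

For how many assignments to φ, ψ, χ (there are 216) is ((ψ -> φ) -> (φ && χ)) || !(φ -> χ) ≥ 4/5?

82

value 1: 32 assignments (counts)
value 4/5: 50 assignments (counts)
value 3/5: 62 assignments
value 2/5: 44 assignments
value 1/5: 22 assignments
value 0: 6 assignments
So 82 of the 216 assignments meet the threshold.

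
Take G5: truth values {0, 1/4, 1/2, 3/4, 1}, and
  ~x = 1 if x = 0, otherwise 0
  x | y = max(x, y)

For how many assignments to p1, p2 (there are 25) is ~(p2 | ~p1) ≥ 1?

value 1: 4 assignments (counts)
value 0: 21 assignments
So 4 of the 25 assignments meet the threshold.

4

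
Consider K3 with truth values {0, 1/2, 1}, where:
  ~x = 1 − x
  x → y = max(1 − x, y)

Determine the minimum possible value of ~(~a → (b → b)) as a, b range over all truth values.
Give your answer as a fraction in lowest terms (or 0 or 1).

0

Take a = 0, b = 0:
~a = ~0 = 1
b → b = 0 → 0 = 1
~a → (b → b) = 1 → 1 = 1
~(~a → (b → b)) = ~1 = 0
No assignment yields a value below 0, so this is the minimum.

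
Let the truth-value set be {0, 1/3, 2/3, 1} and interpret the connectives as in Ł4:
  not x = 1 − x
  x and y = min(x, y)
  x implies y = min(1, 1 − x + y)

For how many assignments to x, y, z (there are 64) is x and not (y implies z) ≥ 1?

value 1: 1 assignment (counts)
value 2/3: 5 assignments
value 1/3: 12 assignments
value 0: 46 assignments
So 1 of the 64 assignments meets the threshold.

1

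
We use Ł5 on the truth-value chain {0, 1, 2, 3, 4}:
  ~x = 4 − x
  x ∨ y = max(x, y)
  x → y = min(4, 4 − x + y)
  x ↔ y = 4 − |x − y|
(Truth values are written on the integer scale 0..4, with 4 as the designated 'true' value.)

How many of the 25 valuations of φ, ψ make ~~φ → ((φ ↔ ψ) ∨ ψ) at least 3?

value 4: 19 assignments (counts)
value 3: 2 assignments (counts)
value 2: 2 assignments
value 1: 1 assignment
value 0: 1 assignment
So 21 of the 25 assignments meet the threshold.

21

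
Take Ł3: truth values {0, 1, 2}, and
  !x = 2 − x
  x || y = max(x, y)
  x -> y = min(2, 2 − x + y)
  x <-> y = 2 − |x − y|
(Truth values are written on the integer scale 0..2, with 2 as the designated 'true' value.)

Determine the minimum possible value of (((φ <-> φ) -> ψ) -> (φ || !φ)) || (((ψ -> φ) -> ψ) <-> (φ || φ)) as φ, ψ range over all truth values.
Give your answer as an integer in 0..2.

1

Take φ = 1, ψ = 2:
φ <-> φ = 1 <-> 1 = 2
(φ <-> φ) -> ψ = 2 -> 2 = 2
!φ = !1 = 1
φ || !φ = 1 || 1 = 1
((φ <-> φ) -> ψ) -> (φ || !φ) = 2 -> 1 = 1
ψ -> φ = 2 -> 1 = 1
(ψ -> φ) -> ψ = 1 -> 2 = 2
φ || φ = 1 || 1 = 1
((ψ -> φ) -> ψ) <-> (φ || φ) = 2 <-> 1 = 1
(((φ <-> φ) -> ψ) -> (φ || !φ)) || (((ψ -> φ) -> ψ) <-> (φ || φ)) = 1 || 1 = 1
No assignment yields a value below 1, so this is the minimum.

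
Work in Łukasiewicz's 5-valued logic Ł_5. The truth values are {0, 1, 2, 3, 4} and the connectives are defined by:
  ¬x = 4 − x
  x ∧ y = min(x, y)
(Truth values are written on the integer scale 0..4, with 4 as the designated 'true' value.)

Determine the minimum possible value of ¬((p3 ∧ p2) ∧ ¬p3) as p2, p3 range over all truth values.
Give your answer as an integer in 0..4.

2

Take p2 = 2, p3 = 2:
p3 ∧ p2 = 2 ∧ 2 = 2
¬p3 = ¬2 = 2
(p3 ∧ p2) ∧ ¬p3 = 2 ∧ 2 = 2
¬((p3 ∧ p2) ∧ ¬p3) = ¬2 = 2
No assignment yields a value below 2, so this is the minimum.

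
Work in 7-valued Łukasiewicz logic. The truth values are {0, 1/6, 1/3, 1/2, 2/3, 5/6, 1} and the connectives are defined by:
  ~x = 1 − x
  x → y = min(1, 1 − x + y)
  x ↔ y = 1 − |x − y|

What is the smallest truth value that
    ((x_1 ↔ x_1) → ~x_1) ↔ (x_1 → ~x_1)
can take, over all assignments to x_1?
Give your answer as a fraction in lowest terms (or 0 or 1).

1/2

Take x_1 = 1/2:
x_1 ↔ x_1 = 1/2 ↔ 1/2 = 1
~x_1 = ~1/2 = 1/2
(x_1 ↔ x_1) → ~x_1 = 1 → 1/2 = 1/2
~x_1 = ~1/2 = 1/2
x_1 → ~x_1 = 1/2 → 1/2 = 1
((x_1 ↔ x_1) → ~x_1) ↔ (x_1 → ~x_1) = 1/2 ↔ 1 = 1/2
No assignment yields a value below 1/2, so this is the minimum.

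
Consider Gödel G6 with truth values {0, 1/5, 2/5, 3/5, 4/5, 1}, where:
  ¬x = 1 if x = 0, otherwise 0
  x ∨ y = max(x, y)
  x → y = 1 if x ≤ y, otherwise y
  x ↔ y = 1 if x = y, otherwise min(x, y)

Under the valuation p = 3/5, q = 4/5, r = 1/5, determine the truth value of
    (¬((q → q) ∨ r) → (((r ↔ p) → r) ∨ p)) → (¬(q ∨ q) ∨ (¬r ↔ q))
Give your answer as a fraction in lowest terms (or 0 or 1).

q → q = 4/5 → 4/5 = 1
(q → q) ∨ r = 1 ∨ 1/5 = 1
¬((q → q) ∨ r) = ¬1 = 0
r ↔ p = 1/5 ↔ 3/5 = 1/5
(r ↔ p) → r = 1/5 → 1/5 = 1
((r ↔ p) → r) ∨ p = 1 ∨ 3/5 = 1
¬((q → q) ∨ r) → (((r ↔ p) → r) ∨ p) = 0 → 1 = 1
q ∨ q = 4/5 ∨ 4/5 = 4/5
¬(q ∨ q) = ¬4/5 = 0
¬r = ¬1/5 = 0
¬r ↔ q = 0 ↔ 4/5 = 0
¬(q ∨ q) ∨ (¬r ↔ q) = 0 ∨ 0 = 0
(¬((q → q) ∨ r) → (((r ↔ p) → r) ∨ p)) → (¬(q ∨ q) ∨ (¬r ↔ q)) = 1 → 0 = 0

0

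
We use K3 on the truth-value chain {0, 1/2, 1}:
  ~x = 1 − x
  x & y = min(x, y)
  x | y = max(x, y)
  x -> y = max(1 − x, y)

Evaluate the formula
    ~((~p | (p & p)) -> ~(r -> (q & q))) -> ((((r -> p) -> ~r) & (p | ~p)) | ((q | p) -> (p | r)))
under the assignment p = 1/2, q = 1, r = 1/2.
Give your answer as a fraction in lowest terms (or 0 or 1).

~p = ~1/2 = 1/2
p & p = 1/2 & 1/2 = 1/2
~p | (p & p) = 1/2 | 1/2 = 1/2
q & q = 1 & 1 = 1
r -> (q & q) = 1/2 -> 1 = 1
~(r -> (q & q)) = ~1 = 0
(~p | (p & p)) -> ~(r -> (q & q)) = 1/2 -> 0 = 1/2
~((~p | (p & p)) -> ~(r -> (q & q))) = ~1/2 = 1/2
r -> p = 1/2 -> 1/2 = 1/2
~r = ~1/2 = 1/2
(r -> p) -> ~r = 1/2 -> 1/2 = 1/2
~p = ~1/2 = 1/2
p | ~p = 1/2 | 1/2 = 1/2
((r -> p) -> ~r) & (p | ~p) = 1/2 & 1/2 = 1/2
q | p = 1 | 1/2 = 1
p | r = 1/2 | 1/2 = 1/2
(q | p) -> (p | r) = 1 -> 1/2 = 1/2
(((r -> p) -> ~r) & (p | ~p)) | ((q | p) -> (p | r)) = 1/2 | 1/2 = 1/2
~((~p | (p & p)) -> ~(r -> (q & q))) -> ((((r -> p) -> ~r) & (p | ~p)) | ((q | p) -> (p | r))) = 1/2 -> 1/2 = 1/2

1/2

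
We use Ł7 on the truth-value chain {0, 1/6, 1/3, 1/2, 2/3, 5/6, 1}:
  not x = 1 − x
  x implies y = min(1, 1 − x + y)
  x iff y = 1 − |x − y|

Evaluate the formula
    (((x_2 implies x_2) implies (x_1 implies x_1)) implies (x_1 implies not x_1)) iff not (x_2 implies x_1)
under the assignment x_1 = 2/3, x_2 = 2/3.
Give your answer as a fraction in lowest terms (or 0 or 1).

x_2 implies x_2 = 2/3 implies 2/3 = 1
x_1 implies x_1 = 2/3 implies 2/3 = 1
(x_2 implies x_2) implies (x_1 implies x_1) = 1 implies 1 = 1
not x_1 = not 2/3 = 1/3
x_1 implies not x_1 = 2/3 implies 1/3 = 2/3
((x_2 implies x_2) implies (x_1 implies x_1)) implies (x_1 implies not x_1) = 1 implies 2/3 = 2/3
x_2 implies x_1 = 2/3 implies 2/3 = 1
not (x_2 implies x_1) = not 1 = 0
(((x_2 implies x_2) implies (x_1 implies x_1)) implies (x_1 implies not x_1)) iff not (x_2 implies x_1) = 2/3 iff 0 = 1/3

1/3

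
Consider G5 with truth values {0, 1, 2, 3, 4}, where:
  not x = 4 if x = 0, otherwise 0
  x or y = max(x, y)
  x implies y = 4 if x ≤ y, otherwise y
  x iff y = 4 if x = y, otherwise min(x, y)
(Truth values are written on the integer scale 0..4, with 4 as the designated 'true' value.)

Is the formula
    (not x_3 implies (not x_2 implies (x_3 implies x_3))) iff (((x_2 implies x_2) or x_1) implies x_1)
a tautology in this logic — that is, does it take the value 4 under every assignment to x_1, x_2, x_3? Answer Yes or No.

Counterexample: take x_1 = 0, x_2 = 0, x_3 = 0.
not x_3 = not 0 = 4
not x_2 = not 0 = 4
x_3 implies x_3 = 0 implies 0 = 4
not x_2 implies (x_3 implies x_3) = 4 implies 4 = 4
not x_3 implies (not x_2 implies (x_3 implies x_3)) = 4 implies 4 = 4
x_2 implies x_2 = 0 implies 0 = 4
(x_2 implies x_2) or x_1 = 4 or 0 = 4
((x_2 implies x_2) or x_1) implies x_1 = 4 implies 0 = 0
(not x_3 implies (not x_2 implies (x_3 implies x_3))) iff (((x_2 implies x_2) or x_1) implies x_1) = 4 iff 0 = 0
This gives 0 ≠ 4.

No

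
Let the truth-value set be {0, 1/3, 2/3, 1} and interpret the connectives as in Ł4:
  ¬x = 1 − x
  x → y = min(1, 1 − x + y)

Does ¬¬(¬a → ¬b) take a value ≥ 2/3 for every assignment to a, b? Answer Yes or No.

Counterexample: take a = 0, b = 2/3.
¬a = ¬0 = 1
¬b = ¬2/3 = 1/3
¬a → ¬b = 1 → 1/3 = 1/3
¬(¬a → ¬b) = ¬1/3 = 2/3
¬¬(¬a → ¬b) = ¬2/3 = 1/3
This gives 1/3, which is below 2/3.

No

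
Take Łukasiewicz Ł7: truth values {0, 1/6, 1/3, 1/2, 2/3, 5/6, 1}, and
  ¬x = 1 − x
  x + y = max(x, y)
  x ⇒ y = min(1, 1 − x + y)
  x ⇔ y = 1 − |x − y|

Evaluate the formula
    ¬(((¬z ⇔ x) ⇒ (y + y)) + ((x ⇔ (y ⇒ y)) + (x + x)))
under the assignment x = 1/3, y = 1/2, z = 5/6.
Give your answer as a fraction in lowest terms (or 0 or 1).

¬z = ¬5/6 = 1/6
¬z ⇔ x = 1/6 ⇔ 1/3 = 5/6
y + y = 1/2 + 1/2 = 1/2
(¬z ⇔ x) ⇒ (y + y) = 5/6 ⇒ 1/2 = 2/3
y ⇒ y = 1/2 ⇒ 1/2 = 1
x ⇔ (y ⇒ y) = 1/3 ⇔ 1 = 1/3
x + x = 1/3 + 1/3 = 1/3
(x ⇔ (y ⇒ y)) + (x + x) = 1/3 + 1/3 = 1/3
((¬z ⇔ x) ⇒ (y + y)) + ((x ⇔ (y ⇒ y)) + (x + x)) = 2/3 + 1/3 = 2/3
¬(((¬z ⇔ x) ⇒ (y + y)) + ((x ⇔ (y ⇒ y)) + (x + x))) = ¬2/3 = 1/3

1/3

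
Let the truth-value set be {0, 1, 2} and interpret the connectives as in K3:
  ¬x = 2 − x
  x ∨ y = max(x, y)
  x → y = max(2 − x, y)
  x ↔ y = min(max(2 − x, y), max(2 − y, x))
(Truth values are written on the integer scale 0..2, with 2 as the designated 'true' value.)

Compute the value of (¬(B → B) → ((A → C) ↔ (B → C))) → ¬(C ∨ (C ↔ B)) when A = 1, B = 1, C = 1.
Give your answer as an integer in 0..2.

1

B → B = 1 → 1 = 1
¬(B → B) = ¬1 = 1
A → C = 1 → 1 = 1
B → C = 1 → 1 = 1
(A → C) ↔ (B → C) = 1 ↔ 1 = 1
¬(B → B) → ((A → C) ↔ (B → C)) = 1 → 1 = 1
C ↔ B = 1 ↔ 1 = 1
C ∨ (C ↔ B) = 1 ∨ 1 = 1
¬(C ∨ (C ↔ B)) = ¬1 = 1
(¬(B → B) → ((A → C) ↔ (B → C))) → ¬(C ∨ (C ↔ B)) = 1 → 1 = 1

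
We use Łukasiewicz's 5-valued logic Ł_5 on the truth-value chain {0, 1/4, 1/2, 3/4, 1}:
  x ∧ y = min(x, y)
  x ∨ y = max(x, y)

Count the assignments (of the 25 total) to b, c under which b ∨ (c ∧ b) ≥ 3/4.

value 1: 5 assignments (counts)
value 3/4: 5 assignments (counts)
value 1/2: 5 assignments
value 1/4: 5 assignments
value 0: 5 assignments
So 10 of the 25 assignments meet the threshold.

10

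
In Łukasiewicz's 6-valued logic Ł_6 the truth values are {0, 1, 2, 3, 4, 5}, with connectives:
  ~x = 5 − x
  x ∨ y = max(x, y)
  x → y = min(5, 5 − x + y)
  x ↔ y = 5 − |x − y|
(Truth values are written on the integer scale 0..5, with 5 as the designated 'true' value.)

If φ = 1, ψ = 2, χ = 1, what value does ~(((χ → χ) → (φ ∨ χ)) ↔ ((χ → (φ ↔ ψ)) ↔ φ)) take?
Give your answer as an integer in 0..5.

0

χ → χ = 1 → 1 = 5
φ ∨ χ = 1 ∨ 1 = 1
(χ → χ) → (φ ∨ χ) = 5 → 1 = 1
φ ↔ ψ = 1 ↔ 2 = 4
χ → (φ ↔ ψ) = 1 → 4 = 5
(χ → (φ ↔ ψ)) ↔ φ = 5 ↔ 1 = 1
((χ → χ) → (φ ∨ χ)) ↔ ((χ → (φ ↔ ψ)) ↔ φ) = 1 ↔ 1 = 5
~(((χ → χ) → (φ ∨ χ)) ↔ ((χ → (φ ↔ ψ)) ↔ φ)) = ~5 = 0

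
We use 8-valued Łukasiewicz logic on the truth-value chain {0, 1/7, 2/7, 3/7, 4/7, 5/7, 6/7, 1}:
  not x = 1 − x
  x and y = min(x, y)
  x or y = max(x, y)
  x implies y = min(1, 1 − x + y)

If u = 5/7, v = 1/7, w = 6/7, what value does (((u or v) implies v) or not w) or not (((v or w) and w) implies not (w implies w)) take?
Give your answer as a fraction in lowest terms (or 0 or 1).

6/7

u or v = 5/7 or 1/7 = 5/7
(u or v) implies v = 5/7 implies 1/7 = 3/7
not w = not 6/7 = 1/7
((u or v) implies v) or not w = 3/7 or 1/7 = 3/7
v or w = 1/7 or 6/7 = 6/7
(v or w) and w = 6/7 and 6/7 = 6/7
w implies w = 6/7 implies 6/7 = 1
not (w implies w) = not 1 = 0
((v or w) and w) implies not (w implies w) = 6/7 implies 0 = 1/7
not (((v or w) and w) implies not (w implies w)) = not 1/7 = 6/7
(((u or v) implies v) or not w) or not (((v or w) and w) implies not (w implies w)) = 3/7 or 6/7 = 6/7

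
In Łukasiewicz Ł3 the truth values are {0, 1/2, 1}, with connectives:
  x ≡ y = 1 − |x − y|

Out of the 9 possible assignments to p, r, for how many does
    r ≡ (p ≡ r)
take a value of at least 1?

4

p = 0, r = 0 ↦ 0  <
p = 0, r = 1/2 ↦ 1  ≥
p = 0, r = 1 ↦ 0  <
p = 1/2, r = 0 ↦ 1/2  <
p = 1/2, r = 1/2 ↦ 1/2  <
p = 1/2, r = 1 ↦ 1/2  <
p = 1, r = 0 ↦ 1  ≥
p = 1, r = 1/2 ↦ 1  ≥
p = 1, r = 1 ↦ 1  ≥
So 4 of the 9 assignments meet the threshold.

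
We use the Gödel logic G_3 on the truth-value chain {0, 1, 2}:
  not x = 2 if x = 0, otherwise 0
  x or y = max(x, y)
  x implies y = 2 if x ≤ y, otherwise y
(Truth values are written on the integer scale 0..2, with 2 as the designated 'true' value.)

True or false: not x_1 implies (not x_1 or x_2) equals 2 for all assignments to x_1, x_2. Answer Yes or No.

x_1 = 0, x_2 = 0 ↦ 2
x_1 = 0, x_2 = 1 ↦ 2
x_1 = 0, x_2 = 2 ↦ 2
x_1 = 1, x_2 = 0 ↦ 2
x_1 = 1, x_2 = 1 ↦ 2
x_1 = 1, x_2 = 2 ↦ 2
x_1 = 2, x_2 = 0 ↦ 2
x_1 = 2, x_2 = 1 ↦ 2
x_1 = 2, x_2 = 2 ↦ 2
Every assignment gives a value ≥ 2.

Yes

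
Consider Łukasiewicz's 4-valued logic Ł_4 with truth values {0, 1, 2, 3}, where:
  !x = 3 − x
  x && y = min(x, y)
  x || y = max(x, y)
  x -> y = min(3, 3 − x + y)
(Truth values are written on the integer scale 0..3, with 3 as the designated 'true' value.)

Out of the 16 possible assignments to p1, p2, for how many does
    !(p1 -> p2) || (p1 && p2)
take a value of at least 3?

2

p1 = 0, p2 = 0 ↦ 0  <
p1 = 0, p2 = 1 ↦ 0  <
p1 = 0, p2 = 2 ↦ 0  <
p1 = 0, p2 = 3 ↦ 0  <
p1 = 1, p2 = 0 ↦ 1  <
p1 = 1, p2 = 1 ↦ 1  <
p1 = 1, p2 = 2 ↦ 1  <
p1 = 1, p2 = 3 ↦ 1  <
p1 = 2, p2 = 0 ↦ 2  <
p1 = 2, p2 = 1 ↦ 1  <
p1 = 2, p2 = 2 ↦ 2  <
p1 = 2, p2 = 3 ↦ 2  <
p1 = 3, p2 = 0 ↦ 3  ≥
p1 = 3, p2 = 1 ↦ 2  <
p1 = 3, p2 = 2 ↦ 2  <
p1 = 3, p2 = 3 ↦ 3  ≥
So 2 of the 16 assignments meet the threshold.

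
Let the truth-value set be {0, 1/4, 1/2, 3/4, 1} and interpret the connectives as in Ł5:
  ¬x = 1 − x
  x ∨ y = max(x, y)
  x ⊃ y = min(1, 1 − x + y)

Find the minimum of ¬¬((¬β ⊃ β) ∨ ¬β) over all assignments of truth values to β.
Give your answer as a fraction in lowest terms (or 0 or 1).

Take β = 1/4:
¬β = ¬1/4 = 3/4
¬β ⊃ β = 3/4 ⊃ 1/4 = 1/2
¬β = ¬1/4 = 3/4
(¬β ⊃ β) ∨ ¬β = 1/2 ∨ 3/4 = 3/4
¬((¬β ⊃ β) ∨ ¬β) = ¬3/4 = 1/4
¬¬((¬β ⊃ β) ∨ ¬β) = ¬1/4 = 3/4
No assignment yields a value below 3/4, so this is the minimum.

3/4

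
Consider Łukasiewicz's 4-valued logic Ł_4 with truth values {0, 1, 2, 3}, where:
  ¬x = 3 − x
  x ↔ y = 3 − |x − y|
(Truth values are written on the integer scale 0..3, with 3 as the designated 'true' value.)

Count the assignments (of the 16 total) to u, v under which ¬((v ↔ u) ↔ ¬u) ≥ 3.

u = 0, v = 0 ↦ 0  <
u = 0, v = 1 ↦ 1  <
u = 0, v = 2 ↦ 2  <
u = 0, v = 3 ↦ 3  ≥
u = 1, v = 0 ↦ 0  <
u = 1, v = 1 ↦ 1  <
u = 1, v = 2 ↦ 0  <
u = 1, v = 3 ↦ 1  <
u = 2, v = 0 ↦ 0  <
u = 2, v = 1 ↦ 1  <
u = 2, v = 2 ↦ 2  <
u = 2, v = 3 ↦ 1  <
u = 3, v = 0 ↦ 0  <
u = 3, v = 1 ↦ 1  <
u = 3, v = 2 ↦ 2  <
u = 3, v = 3 ↦ 3  ≥
So 2 of the 16 assignments meet the threshold.

2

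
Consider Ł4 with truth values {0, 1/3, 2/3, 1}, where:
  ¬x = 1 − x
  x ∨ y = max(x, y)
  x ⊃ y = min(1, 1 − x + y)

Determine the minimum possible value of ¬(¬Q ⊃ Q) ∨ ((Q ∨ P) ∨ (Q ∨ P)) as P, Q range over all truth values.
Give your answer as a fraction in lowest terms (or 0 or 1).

Take P = 0, Q = 1/3:
¬Q = ¬1/3 = 2/3
¬Q ⊃ Q = 2/3 ⊃ 1/3 = 2/3
¬(¬Q ⊃ Q) = ¬2/3 = 1/3
Q ∨ P = 1/3 ∨ 0 = 1/3
Q ∨ P = 1/3 ∨ 0 = 1/3
(Q ∨ P) ∨ (Q ∨ P) = 1/3 ∨ 1/3 = 1/3
¬(¬Q ⊃ Q) ∨ ((Q ∨ P) ∨ (Q ∨ P)) = 1/3 ∨ 1/3 = 1/3
No assignment yields a value below 1/3, so this is the minimum.

1/3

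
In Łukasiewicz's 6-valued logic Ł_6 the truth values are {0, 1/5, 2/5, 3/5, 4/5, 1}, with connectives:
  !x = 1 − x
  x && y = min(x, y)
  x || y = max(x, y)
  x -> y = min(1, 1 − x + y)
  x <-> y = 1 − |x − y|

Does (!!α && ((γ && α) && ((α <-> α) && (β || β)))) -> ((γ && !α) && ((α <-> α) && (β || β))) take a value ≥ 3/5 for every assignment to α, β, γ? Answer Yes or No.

No

Counterexample: take α = 4/5, β = 4/5, γ = 4/5.
!α = !4/5 = 1/5
!!α = !1/5 = 4/5
γ && α = 4/5 && 4/5 = 4/5
α <-> α = 4/5 <-> 4/5 = 1
β || β = 4/5 || 4/5 = 4/5
(α <-> α) && (β || β) = 1 && 4/5 = 4/5
(γ && α) && ((α <-> α) && (β || β)) = 4/5 && 4/5 = 4/5
!!α && ((γ && α) && ((α <-> α) && (β || β))) = 4/5 && 4/5 = 4/5
!α = !4/5 = 1/5
γ && !α = 4/5 && 1/5 = 1/5
α <-> α = 4/5 <-> 4/5 = 1
β || β = 4/5 || 4/5 = 4/5
(α <-> α) && (β || β) = 1 && 4/5 = 4/5
(γ && !α) && ((α <-> α) && (β || β)) = 1/5 && 4/5 = 1/5
(!!α && ((γ && α) && ((α <-> α) && (β || β)))) -> ((γ && !α) && ((α <-> α) && (β || β))) = 4/5 -> 1/5 = 2/5
This gives 2/5, which is below 3/5.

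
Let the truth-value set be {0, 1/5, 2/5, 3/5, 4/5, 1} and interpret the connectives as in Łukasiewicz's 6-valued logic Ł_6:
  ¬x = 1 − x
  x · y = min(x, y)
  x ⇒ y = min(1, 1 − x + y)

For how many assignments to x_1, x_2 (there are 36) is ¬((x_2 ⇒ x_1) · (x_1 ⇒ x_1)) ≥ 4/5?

value 1: 1 assignment (counts)
value 4/5: 2 assignments (counts)
value 3/5: 3 assignments
value 2/5: 4 assignments
value 1/5: 5 assignments
value 0: 21 assignments
So 3 of the 36 assignments meet the threshold.

3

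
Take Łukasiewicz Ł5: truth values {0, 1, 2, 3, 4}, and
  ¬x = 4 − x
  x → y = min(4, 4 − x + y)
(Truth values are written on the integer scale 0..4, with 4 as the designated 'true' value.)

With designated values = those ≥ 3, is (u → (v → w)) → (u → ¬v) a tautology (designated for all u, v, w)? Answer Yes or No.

Counterexample: take u = 2, v = 4, w = 2.
v → w = 4 → 2 = 2
u → (v → w) = 2 → 2 = 4
¬v = ¬4 = 0
u → ¬v = 2 → 0 = 2
(u → (v → w)) → (u → ¬v) = 4 → 2 = 2
This gives 2, which is below 3.

No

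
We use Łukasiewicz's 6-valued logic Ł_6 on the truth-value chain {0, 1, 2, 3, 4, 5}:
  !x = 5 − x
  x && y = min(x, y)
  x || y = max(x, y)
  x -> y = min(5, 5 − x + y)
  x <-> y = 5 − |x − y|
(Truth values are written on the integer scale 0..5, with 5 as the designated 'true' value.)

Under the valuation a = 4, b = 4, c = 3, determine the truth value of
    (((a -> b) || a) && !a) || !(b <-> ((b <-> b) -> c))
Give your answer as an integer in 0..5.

a -> b = 4 -> 4 = 5
(a -> b) || a = 5 || 4 = 5
!a = !4 = 1
((a -> b) || a) && !a = 5 && 1 = 1
b <-> b = 4 <-> 4 = 5
(b <-> b) -> c = 5 -> 3 = 3
b <-> ((b <-> b) -> c) = 4 <-> 3 = 4
!(b <-> ((b <-> b) -> c)) = !4 = 1
(((a -> b) || a) && !a) || !(b <-> ((b <-> b) -> c)) = 1 || 1 = 1

1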